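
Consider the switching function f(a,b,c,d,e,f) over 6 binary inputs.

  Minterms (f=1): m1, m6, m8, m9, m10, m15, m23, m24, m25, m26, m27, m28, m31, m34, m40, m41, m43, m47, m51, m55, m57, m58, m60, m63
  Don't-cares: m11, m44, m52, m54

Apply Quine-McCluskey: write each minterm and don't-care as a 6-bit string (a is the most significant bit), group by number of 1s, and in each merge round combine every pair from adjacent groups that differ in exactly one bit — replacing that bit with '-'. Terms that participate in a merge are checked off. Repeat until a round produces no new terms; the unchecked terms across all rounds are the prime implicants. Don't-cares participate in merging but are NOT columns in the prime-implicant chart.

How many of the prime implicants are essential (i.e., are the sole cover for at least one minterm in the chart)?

Round 0: 000001✓ 000110 001000✓ 001001✓ 001010✓ 001011✓ 001111✓ 010111✓ 011000✓ 011001✓ 011010✓ 011011✓ 011100✓ 011111✓ 100010 101000✓ 101001✓ 101011✓ 101100✓ 101111✓ 110011✓ 110100✓ 110110✓ 110111✓ 111001✓ 111010✓ 111100✓ 111111✓
Round 1: -01000✓ -01001✓ -01011✓ -01111✓ -10111✓ -11001✓ -11010 -11100 -11111✓ 0-1000✓ 0-1001✓ 0-1010✓ 0-1011✓ 0-1111✓ 00-001 001-11✓ 0010-0✓ 0010-1✓ 00100-✓ 00101-✓ 01-111✓ 011-00 011-11✓ 0110-0✓ 0110-1✓ 01100-✓ 01101-✓ 1-1001✓ 1-1100 1-1111✓ 101-00 101-11✓ 1010-1✓ 10100-✓ 11-100 11-111✓ 110-11 1101-0 11011-
Round 2: --1001 --1111 -01-11 -010-1 -0100- -1-111 0-1-11 0-10-0✓ 0-10-1✓ 0-100-✓ 0-101-✓ 0010--✓ 0110--✓
Round 3: 0-10--
PIs = {--1001, --1111, -01-11, -010-1, -0100-, -1-111, -11010, -11100, 0-1-11, 0-10--, 00-001, 000110, 011-00, 1-1100, 100010, 101-00, 11-100, 110-11, 1101-0, 11011-}
Coverage chart:
  m1: 00-001 ←essential
  m6: 000110 ←essential
  m8: -0100-,0-10--
  m9: --1001,-010-1,-0100-,0-10--,00-001
  m10: 0-10-- ←essential
  m15: --1111,-01-11,0-1-11
  m23: -1-111 ←essential
  m24: 0-10--,011-00
  m25: --1001,0-10--
  m26: -11010,0-10--
  m27: 0-1-11,0-10--
  m28: -11100,011-00
  m31: --1111,-1-111,0-1-11
  m34: 100010 ←essential
  m40: -0100-,101-00
  m41: --1001,-010-1,-0100-
  m43: -01-11,-010-1
  m47: --1111,-01-11
  m51: 110-11 ←essential
  m55: -1-111,110-11,11011-
  m57: --1001 ←essential
  m58: -11010 ←essential
  m60: -11100,1-1100,11-100
  m63: --1111,-1-111
Essential: --1001, -1-111, -11010, 0-10--, 00-001, 000110, 100010, 110-11

8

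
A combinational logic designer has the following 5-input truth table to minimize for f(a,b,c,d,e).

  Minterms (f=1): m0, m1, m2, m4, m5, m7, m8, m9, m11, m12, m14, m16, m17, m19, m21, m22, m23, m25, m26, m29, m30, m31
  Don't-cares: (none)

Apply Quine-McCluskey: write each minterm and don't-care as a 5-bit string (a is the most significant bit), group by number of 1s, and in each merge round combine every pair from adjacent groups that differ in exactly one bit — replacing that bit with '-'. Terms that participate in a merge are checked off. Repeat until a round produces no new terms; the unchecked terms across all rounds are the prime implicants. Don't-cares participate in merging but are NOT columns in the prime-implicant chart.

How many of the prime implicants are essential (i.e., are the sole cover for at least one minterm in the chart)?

[col 0] 00000*, 00001*, 00010*, 00100*, 00101*, 00111*, 01000*, 01001*, 01011*, 01100*, 01110*, 10000*, 10001*, 10011*, 10101*, 10110*, 10111*, 11001*, 11010*, 11101*, 11110*, 11111*
[col 1] -0000*, -0001*, -0101*, -0111*, -1001*, -1110, 0-000*, 0-001*, 0-100*, 00-00*, 00-01*, 000-0, 0000-*, 001-1*, 0010-*, 01-00*, 010-1, 0100-*, 011-0, 1-001*, 1-101*, 1-110*, 1-111*, 10-01*, 10-11*, 100-1*, 1000-*, 101-1*, 1011-*, 11-01*, 11-10, 111-1*, 1111-*
[col 2] --001, -0-01, -000-, -01-1, 0--00, 0-00-, 00-0-, 1--01, 1-1-1, 1-11-, 10--1
Prime implicants: --001, -0-01, -000-, -01-1, -1110, 0--00, 0-00-, 00-0-, 000-0, 010-1, 011-0, 1--01, 1-1-1, 1-11-, 10--1, 11-10
PI chart (minterm → PIs covering it):
  0 | -000-,0--00,0-00-,00-0-,000-0
  1 | --001,-0-01,-000-,0-00-,00-0-
  2 | 000-0  (sole → essential)
  4 | 0--00,00-0-
  5 | -0-01,-01-1,00-0-
  7 | -01-1  (sole → essential)
  8 | 0--00,0-00-
  9 | --001,0-00-,010-1
  11 | 010-1  (sole → essential)
  12 | 0--00,011-0
  14 | -1110,011-0
  16 | -000-  (sole → essential)
  17 | --001,-0-01,-000-,1--01,10--1
  19 | 10--1  (sole → essential)
  21 | -0-01,-01-1,1--01,1-1-1,10--1
  22 | 1-11-  (sole → essential)
  23 | -01-1,1-1-1,1-11-,10--1
  25 | --001,1--01
  26 | 11-10  (sole → essential)
  29 | 1--01,1-1-1
  30 | -1110,1-11-,11-10
  31 | 1-1-1,1-11-
Essential prime implicants: -000-, -01-1, 000-0, 010-1, 1-11-, 10--1, 11-10

7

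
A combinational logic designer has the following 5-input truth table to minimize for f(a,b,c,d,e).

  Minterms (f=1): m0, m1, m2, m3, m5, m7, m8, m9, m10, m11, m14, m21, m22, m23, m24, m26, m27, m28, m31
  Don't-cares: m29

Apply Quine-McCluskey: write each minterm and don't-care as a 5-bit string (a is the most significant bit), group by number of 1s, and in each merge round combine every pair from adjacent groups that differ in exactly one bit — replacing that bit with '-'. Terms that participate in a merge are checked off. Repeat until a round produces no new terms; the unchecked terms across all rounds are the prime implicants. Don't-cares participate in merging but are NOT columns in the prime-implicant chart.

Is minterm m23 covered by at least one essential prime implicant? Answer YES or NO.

YES

Round 0: 00000✓ 00001✓ 00010✓ 00011✓ 00101✓ 00111✓ 01000✓ 01001✓ 01010✓ 01011✓ 01110✓ 10101✓ 10110✓ 10111✓ 11000✓ 11010✓ 11011✓ 11100✓ 11101✓ 11111✓
Round 1: -0101✓ -0111✓ -1000✓ -1010✓ -1011✓ 0-000✓ 0-001✓ 0-010✓ 0-011✓ 00-01✓ 00-11✓ 000-0✓ 000-1✓ 0000-✓ 0001-✓ 001-1✓ 01-10 010-0✓ 010-1✓ 0100-✓ 0101-✓ 1-101✓ 1-111✓ 101-1✓ 1011- 11-00 11-11 110-0✓ 1101-✓ 111-1✓ 1110-
Round 2: -01-1 -10-0 -101- 0-0-0✓ 0-0-1✓ 0-00-✓ 0-01-✓ 00--1 000--✓ 010--✓ 1-1-1
Round 3: 0-0--
PIs = {-01-1, -10-0, -101-, 0-0--, 00--1, 01-10, 1-1-1, 1011-, 11-00, 11-11, 1110-}
Coverage chart:
  m0: 0-0-- ←essential
  m1: 0-0--,00--1
  m2: 0-0-- ←essential
  m3: 0-0--,00--1
  m5: -01-1,00--1
  m7: -01-1,00--1
  m8: -10-0,0-0--
  m9: 0-0-- ←essential
  m10: -10-0,-101-,0-0--,01-10
  m11: -101-,0-0--
  m14: 01-10 ←essential
  m21: -01-1,1-1-1
  m22: 1011- ←essential
  m23: -01-1,1-1-1,1011-
  m24: -10-0,11-00
  m26: -10-0,-101-
  m27: -101-,11-11
  m28: 11-00,1110-
  m31: 1-1-1,11-11
Essential: 0-0--, 01-10, 1011-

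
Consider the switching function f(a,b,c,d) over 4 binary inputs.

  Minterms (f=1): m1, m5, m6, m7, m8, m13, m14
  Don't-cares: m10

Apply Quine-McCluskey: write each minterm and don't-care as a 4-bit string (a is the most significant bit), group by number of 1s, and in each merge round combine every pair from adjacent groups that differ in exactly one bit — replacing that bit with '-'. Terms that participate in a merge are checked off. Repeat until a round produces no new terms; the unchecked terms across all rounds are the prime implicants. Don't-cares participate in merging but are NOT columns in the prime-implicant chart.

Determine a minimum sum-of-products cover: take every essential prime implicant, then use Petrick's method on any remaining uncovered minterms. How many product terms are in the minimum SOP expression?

5

Round 0: 0001✓ 0101✓ 0110✓ 0111✓ 1000✓ 1010✓ 1101✓ 1110✓
Round 1: -101 -110 0-01 01-1 011- 1-10 10-0
PIs = {-101, -110, 0-01, 01-1, 011-, 1-10, 10-0}
Coverage chart:
  m1: 0-01 ←essential
  m5: -101,0-01,01-1
  m6: -110,011-
  m7: 01-1,011-
  m8: 10-0 ←essential
  m13: -101 ←essential
  m14: -110,1-10
Essential: -101, 0-01, 10-0
Petrick residual → -110, 01-1
Min cover (5 terms): bc'd + bcd' + a'c'd + a'bd + ab'd'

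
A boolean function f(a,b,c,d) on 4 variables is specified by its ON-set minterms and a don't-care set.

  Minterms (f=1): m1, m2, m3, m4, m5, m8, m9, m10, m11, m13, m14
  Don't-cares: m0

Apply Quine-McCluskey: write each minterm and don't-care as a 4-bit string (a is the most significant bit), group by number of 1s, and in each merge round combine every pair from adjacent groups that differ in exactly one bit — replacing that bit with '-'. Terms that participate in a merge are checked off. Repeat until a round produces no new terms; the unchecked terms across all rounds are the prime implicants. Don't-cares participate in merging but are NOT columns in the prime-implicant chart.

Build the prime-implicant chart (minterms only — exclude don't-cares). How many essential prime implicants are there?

4

[col 0] 0000*, 0001*, 0010*, 0011*, 0100*, 0101*, 1000*, 1001*, 1010*, 1011*, 1101*, 1110*
[col 1] -000*, -001*, -010*, -011*, -101*, 0-00*, 0-01*, 00-0*, 00-1*, 000-*, 001-*, 010-*, 1-01*, 1-10, 10-0*, 10-1*, 100-*, 101-*
[col 2] --01, -0-0*, -0-1*, -00-*, -01-*, 0-0-, 00--*, 10--*
[col 3] -0--
Prime implicants: --01, -0--, 0-0-, 1-10
PI chart (minterm → PIs covering it):
  1 | --01,-0--,0-0-
  2 | -0--  (sole → essential)
  3 | -0--  (sole → essential)
  4 | 0-0-  (sole → essential)
  5 | --01,0-0-
  8 | -0--  (sole → essential)
  9 | --01,-0--
  10 | -0--,1-10
  11 | -0--  (sole → essential)
  13 | --01  (sole → essential)
  14 | 1-10  (sole → essential)
Essential prime implicants: --01, -0--, 0-0-, 1-10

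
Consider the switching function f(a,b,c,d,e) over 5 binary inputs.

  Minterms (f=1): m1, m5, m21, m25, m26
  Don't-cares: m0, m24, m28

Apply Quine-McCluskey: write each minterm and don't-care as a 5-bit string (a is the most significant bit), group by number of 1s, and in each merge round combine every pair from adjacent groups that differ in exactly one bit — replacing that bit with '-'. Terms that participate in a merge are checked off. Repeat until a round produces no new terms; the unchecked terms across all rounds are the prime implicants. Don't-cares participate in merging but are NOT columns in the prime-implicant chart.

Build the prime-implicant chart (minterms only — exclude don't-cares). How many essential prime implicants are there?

3

[col 0] 00000*, 00001*, 00101*, 10101*, 11000*, 11001*, 11010*, 11100*
[col 1] -0101, 00-01, 0000-, 11-00, 110-0, 1100-
Prime implicants: -0101, 00-01, 0000-, 11-00, 110-0, 1100-
PI chart (minterm → PIs covering it):
  1 | 00-01,0000-
  5 | -0101,00-01
  21 | -0101  (sole → essential)
  25 | 1100-  (sole → essential)
  26 | 110-0  (sole → essential)
Essential prime implicants: -0101, 110-0, 1100-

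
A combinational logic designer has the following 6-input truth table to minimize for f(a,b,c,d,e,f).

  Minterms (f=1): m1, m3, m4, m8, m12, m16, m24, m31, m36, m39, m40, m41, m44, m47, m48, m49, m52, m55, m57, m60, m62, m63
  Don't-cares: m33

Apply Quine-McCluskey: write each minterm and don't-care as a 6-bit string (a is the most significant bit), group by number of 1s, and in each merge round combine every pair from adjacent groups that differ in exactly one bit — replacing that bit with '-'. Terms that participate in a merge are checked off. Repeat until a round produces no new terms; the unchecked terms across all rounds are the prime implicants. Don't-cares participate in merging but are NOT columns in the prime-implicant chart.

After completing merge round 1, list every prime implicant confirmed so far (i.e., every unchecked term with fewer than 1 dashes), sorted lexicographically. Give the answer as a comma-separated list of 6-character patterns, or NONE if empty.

NONE

size-2^0 implicants → 000001(✓)  000011(✓)  000100(✓)  001000(✓)  001100(✓)  010000(✓)  011000(✓)  011111(✓)  100001(✓)  100100(✓)  100111(✓)  101000(✓)  101001(✓)  101100(✓)  101111(✓)  110000(✓)  110001(✓)  110100(✓)  110111(✓)  111001(✓)  111100(✓)  111110(✓)  111111(✓)
size-2^1 implicants → -00001  -00100(✓)  -01000(✓)  -01100(✓)  -10000  -11111  0-1000  00-100(✓)  0000-1  001-00(✓)  01-000  1-0001(✓)  1-0100(✓)  1-0111(✓)  1-1001(✓)  1-1100(✓)  1-1111(✓)  10-001(✓)  10-100(✓)  10-111(✓)  101-00(✓)  10100-  11-001(✓)  11-100(✓)  11-111(✓)  110-00  11000-  1111-0  11111-
size-2^2 implicants → -0-100  -01-00  1--001  1--100  1--111
Unchecked terms (primes): -0-100, -00001, -01-00, -10000, -11111, 0-1000, 0000-1, 01-000, 1--001, 1--100, 1--111, 10100-, 110-00, 11000-, 1111-0, 11111-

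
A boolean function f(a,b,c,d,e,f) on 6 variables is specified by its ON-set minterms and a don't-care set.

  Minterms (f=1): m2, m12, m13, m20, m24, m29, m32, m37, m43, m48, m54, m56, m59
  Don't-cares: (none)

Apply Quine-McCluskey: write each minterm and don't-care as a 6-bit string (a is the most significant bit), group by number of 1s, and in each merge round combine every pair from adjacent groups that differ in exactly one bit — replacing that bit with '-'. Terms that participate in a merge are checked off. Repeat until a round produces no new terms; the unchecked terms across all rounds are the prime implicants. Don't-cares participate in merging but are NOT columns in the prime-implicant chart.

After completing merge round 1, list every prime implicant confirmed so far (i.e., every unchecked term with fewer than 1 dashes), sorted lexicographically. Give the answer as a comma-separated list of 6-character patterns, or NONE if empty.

[col 0] 000010, 001100*, 001101*, 010100, 011000*, 011101*, 100000*, 100101, 101011*, 110000*, 110110, 111000*, 111011*
[col 1] -11000, 0-1101, 00110-, 1-0000, 1-1011, 11-000
Prime implicants: -11000, 0-1101, 000010, 00110-, 010100, 1-0000, 1-1011, 100101, 11-000, 110110

000010, 010100, 100101, 110110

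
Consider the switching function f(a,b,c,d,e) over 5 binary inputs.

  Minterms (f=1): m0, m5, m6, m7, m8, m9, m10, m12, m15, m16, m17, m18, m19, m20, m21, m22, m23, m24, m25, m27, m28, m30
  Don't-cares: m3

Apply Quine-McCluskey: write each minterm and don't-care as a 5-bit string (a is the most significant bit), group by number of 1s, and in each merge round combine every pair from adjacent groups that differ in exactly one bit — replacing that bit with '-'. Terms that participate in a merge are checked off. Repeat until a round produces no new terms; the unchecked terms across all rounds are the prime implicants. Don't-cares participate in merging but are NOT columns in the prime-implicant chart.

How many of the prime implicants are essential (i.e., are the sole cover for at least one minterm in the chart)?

Round 0: 00000✓ 00011✓ 00101✓ 00110✓ 00111✓ 01000✓ 01001✓ 01010✓ 01100✓ 01111✓ 10000✓ 10001✓ 10010✓ 10011✓ 10100✓ 10101✓ 10110✓ 10111✓ 11000✓ 11001✓ 11011✓ 11100✓ 11110✓
Round 1: -0000✓ -0011✓ -0101✓ -0110✓ -0111✓ -1000✓ -1001✓ -1100✓ 0-000✓ 0-111 00-11✓ 001-1✓ 0011-✓ 01-00✓ 010-0 0100-✓ 1-000✓ 1-001✓ 1-011✓ 1-100✓ 1-110✓ 10-00✓ 10-01✓ 10-10✓ 10-11✓ 100-0✓ 100-1✓ 1000-✓ 1001-✓ 101-0✓ 101-1✓ 1010-✓ 1011-✓ 11-00✓ 110-1✓ 1100-✓ 111-0✓
Round 2: --000 -0-11 -01-1 -011- -1-00 -100- 1--00 1-0-1 1-00- 1-1-0 10--0✓ 10--1✓ 10-0-✓ 10-1-✓ 100--✓ 101--✓
Round 3: 10---
PIs = {--000, -0-11, -01-1, -011-, -1-00, -100-, 0-111, 010-0, 1--00, 1-0-1, 1-00-, 1-1-0, 10---}
Coverage chart:
  m0: --000 ←essential
  m5: -01-1 ←essential
  m6: -011- ←essential
  m7: -0-11,-01-1,-011-,0-111
  m8: --000,-1-00,-100-,010-0
  m9: -100- ←essential
  m10: 010-0 ←essential
  m12: -1-00 ←essential
  m15: 0-111 ←essential
  m16: --000,1--00,1-00-,10---
  m17: 1-0-1,1-00-,10---
  m18: 10--- ←essential
  m19: -0-11,1-0-1,10---
  m20: 1--00,1-1-0,10---
  m21: -01-1,10---
  m22: -011-,1-1-0,10---
  m23: -0-11,-01-1,-011-,10---
  m24: --000,-1-00,-100-,1--00,1-00-
  m25: -100-,1-0-1,1-00-
  m27: 1-0-1 ←essential
  m28: -1-00,1--00,1-1-0
  m30: 1-1-0 ←essential
Essential: --000, -01-1, -011-, -1-00, -100-, 0-111, 010-0, 1-0-1, 1-1-0, 10---

10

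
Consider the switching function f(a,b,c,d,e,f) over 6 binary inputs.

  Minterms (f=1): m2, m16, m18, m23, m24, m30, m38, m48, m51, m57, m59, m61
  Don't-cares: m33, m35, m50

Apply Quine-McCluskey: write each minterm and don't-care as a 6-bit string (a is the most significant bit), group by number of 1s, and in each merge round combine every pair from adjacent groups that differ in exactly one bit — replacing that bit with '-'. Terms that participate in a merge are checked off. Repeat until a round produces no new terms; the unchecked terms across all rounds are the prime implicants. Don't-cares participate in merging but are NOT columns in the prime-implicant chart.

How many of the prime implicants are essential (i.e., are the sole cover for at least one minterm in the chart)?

[col 0] 000010*, 010000*, 010010*, 010111, 011000*, 011110, 100001*, 100011*, 100110, 110000*, 110010*, 110011*, 111001*, 111011*, 111101*
[col 1] -10000*, -10010*, 0-0010, 01-000, 0100-0*, 1-0011, 1000-1, 11-011, 1100-0*, 11001-, 111-01, 1110-1
[col 2] -100-0
Prime implicants: -100-0, 0-0010, 01-000, 010111, 011110, 1-0011, 1000-1, 100110, 11-011, 11001-, 111-01, 1110-1
PI chart (minterm → PIs covering it):
  2 | 0-0010  (sole → essential)
  16 | -100-0,01-000
  18 | -100-0,0-0010
  23 | 010111  (sole → essential)
  24 | 01-000  (sole → essential)
  30 | 011110  (sole → essential)
  38 | 100110  (sole → essential)
  48 | -100-0  (sole → essential)
  51 | 1-0011,11-011,11001-
  57 | 111-01,1110-1
  59 | 11-011,1110-1
  61 | 111-01  (sole → essential)
Essential prime implicants: -100-0, 0-0010, 01-000, 010111, 011110, 100110, 111-01

7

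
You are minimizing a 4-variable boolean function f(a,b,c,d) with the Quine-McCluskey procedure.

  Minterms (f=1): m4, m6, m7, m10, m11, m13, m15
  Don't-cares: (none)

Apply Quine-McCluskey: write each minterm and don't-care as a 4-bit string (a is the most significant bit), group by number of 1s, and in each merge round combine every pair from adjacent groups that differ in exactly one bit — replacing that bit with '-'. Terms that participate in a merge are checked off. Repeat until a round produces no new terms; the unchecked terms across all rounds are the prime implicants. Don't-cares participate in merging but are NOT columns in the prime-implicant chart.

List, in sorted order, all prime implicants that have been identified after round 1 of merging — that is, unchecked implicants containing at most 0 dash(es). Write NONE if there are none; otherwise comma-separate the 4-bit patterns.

NONE

[col 0] 0100*, 0110*, 0111*, 1010*, 1011*, 1101*, 1111*
[col 1] -111, 01-0, 011-, 1-11, 101-, 11-1
Prime implicants: -111, 01-0, 011-, 1-11, 101-, 11-1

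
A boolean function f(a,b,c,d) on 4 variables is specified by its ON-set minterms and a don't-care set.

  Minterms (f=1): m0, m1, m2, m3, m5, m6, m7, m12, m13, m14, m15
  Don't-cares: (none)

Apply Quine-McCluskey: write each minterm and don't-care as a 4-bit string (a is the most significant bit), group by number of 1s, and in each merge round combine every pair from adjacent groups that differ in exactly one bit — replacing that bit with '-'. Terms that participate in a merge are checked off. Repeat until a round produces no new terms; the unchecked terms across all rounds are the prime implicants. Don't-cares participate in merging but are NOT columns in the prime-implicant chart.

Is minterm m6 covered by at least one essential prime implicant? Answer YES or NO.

NO

size-2^0 implicants → 0000(✓)  0001(✓)  0010(✓)  0011(✓)  0101(✓)  0110(✓)  0111(✓)  1100(✓)  1101(✓)  1110(✓)  1111(✓)
size-2^1 implicants → -101(✓)  -110(✓)  -111(✓)  0-01(✓)  0-10(✓)  0-11(✓)  00-0(✓)  00-1(✓)  000-(✓)  001-(✓)  01-1(✓)  011-(✓)  11-0(✓)  11-1(✓)  110-(✓)  111-(✓)
size-2^2 implicants → -1-1  -11-  0--1  0-1-  00--  11--
Unchecked terms (primes): -1-1, -11-, 0--1, 0-1-, 00--, 11--
Minterm coverage:
  m0 ⊆ 00-- [E]
  m1 ⊆ 0--1,00--
  m2 ⊆ 0-1-,00--
  m3 ⊆ 0--1,0-1-,00--
  m5 ⊆ -1-1,0--1
  m6 ⊆ -11-,0-1-
  m7 ⊆ -1-1,-11-,0--1,0-1-
  m12 ⊆ 11-- [E]
  m13 ⊆ -1-1,11--
  m14 ⊆ -11-,11--
  m15 ⊆ -1-1,-11-,11--
E = {00--, 11--}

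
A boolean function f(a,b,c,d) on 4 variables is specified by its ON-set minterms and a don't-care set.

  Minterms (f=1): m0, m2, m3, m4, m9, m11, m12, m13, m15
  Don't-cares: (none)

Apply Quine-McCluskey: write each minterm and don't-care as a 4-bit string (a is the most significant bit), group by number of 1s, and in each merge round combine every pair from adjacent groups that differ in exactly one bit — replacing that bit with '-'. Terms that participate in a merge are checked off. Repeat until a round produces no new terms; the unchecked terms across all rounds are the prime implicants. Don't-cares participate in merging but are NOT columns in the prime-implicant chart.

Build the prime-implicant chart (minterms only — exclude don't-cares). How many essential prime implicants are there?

[col 0] 0000*, 0010*, 0011*, 0100*, 1001*, 1011*, 1100*, 1101*, 1111*
[col 1] -011, -100, 0-00, 00-0, 001-, 1-01*, 1-11*, 10-1*, 11-1*, 110-
[col 2] 1--1
Prime implicants: -011, -100, 0-00, 00-0, 001-, 1--1, 110-
PI chart (minterm → PIs covering it):
  0 | 0-00,00-0
  2 | 00-0,001-
  3 | -011,001-
  4 | -100,0-00
  9 | 1--1  (sole → essential)
  11 | -011,1--1
  12 | -100,110-
  13 | 1--1,110-
  15 | 1--1  (sole → essential)
Essential prime implicants: 1--1

1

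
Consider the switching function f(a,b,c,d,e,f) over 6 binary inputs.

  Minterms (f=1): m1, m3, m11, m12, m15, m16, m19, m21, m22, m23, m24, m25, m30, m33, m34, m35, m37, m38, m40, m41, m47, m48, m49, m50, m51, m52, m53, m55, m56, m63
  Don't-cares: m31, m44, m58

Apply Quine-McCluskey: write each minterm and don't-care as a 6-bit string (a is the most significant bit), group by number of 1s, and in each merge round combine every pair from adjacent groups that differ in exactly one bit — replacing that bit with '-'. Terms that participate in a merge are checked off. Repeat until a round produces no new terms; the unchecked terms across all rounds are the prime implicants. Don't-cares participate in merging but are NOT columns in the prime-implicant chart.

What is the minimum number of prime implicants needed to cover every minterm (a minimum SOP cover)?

14

size-2^0 implicants → 000001(✓)  000011(✓)  001011(✓)  001100(✓)  001111(✓)  010000(✓)  010011(✓)  010101(✓)  010110(✓)  010111(✓)  011000(✓)  011001(✓)  011110(✓)  011111(✓)  100001(✓)  100010(✓)  100011(✓)  100101(✓)  100110(✓)  101000(✓)  101001(✓)  101100(✓)  101111(✓)  110000(✓)  110001(✓)  110010(✓)  110011(✓)  110100(✓)  110101(✓)  110111(✓)  111000(✓)  111010(✓)  111111(✓)
size-2^1 implicants → -00001(✓)  -00011(✓)  -01100  -01111(✓)  -10000(✓)  -10011(✓)  -10101(✓)  -10111(✓)  -11000(✓)  -11111(✓)  0-0011(✓)  0-1111(✓)  00-011  0000-1(✓)  001-11  01-000(✓)  01-110(✓)  01-111(✓)  010-11(✓)  0101-1(✓)  01011-(✓)  01100-  01111-(✓)  1-0001(✓)  1-0010(✓)  1-0011(✓)  1-0101(✓)  1-1000  1-1111(✓)  10-001  100-01(✓)  100-10  1000-1(✓)  10001-(✓)  101-00  10100-  11-000(✓)  11-010(✓)  11-111(✓)  110-00(✓)  110-01(✓)  110-11(✓)  1100-0(✓)  1100-1(✓)  11000-(✓)  11001-(✓)  1101-1(✓)  11010-(✓)  1110-0(✓)
size-2^2 implicants → --0011  --1111  -000-1  -1-000  -1-111  -10-11  -101-1  01-11-  1-0-01  1-00-1  1-001-  11-0-0  110--1  110-0-  1100--
Unchecked terms (primes): --0011, --1111, -000-1, -01100, -1-000, -1-111, -10-11, -101-1, 00-011, 001-11, 01-11-, 01100-, 1-0-01, 1-00-1, 1-001-, 1-1000, 10-001, 100-10, 101-00, 10100-, 11-0-0, 110--1, 110-0-, 1100--
Minterm coverage:
  m1 ⊆ -000-1 [E]
  m3 ⊆ --0011,-000-1,00-011
  m11 ⊆ 00-011,001-11
  m12 ⊆ -01100 [E]
  m15 ⊆ --1111,001-11
  m16 ⊆ -1-000 [E]
  m19 ⊆ --0011,-10-11
  m21 ⊆ -101-1 [E]
  m22 ⊆ 01-11- [E]
  m23 ⊆ -1-111,-10-11,-101-1,01-11-
  m24 ⊆ -1-000,01100-
  m25 ⊆ 01100- [E]
  m30 ⊆ 01-11- [E]
  m33 ⊆ -000-1,1-0-01,1-00-1,10-001
  m34 ⊆ 1-001-,100-10
  m35 ⊆ --0011,-000-1,1-00-1,1-001-
  m37 ⊆ 1-0-01 [E]
  m38 ⊆ 100-10 [E]
  m40 ⊆ 1-1000,101-00,10100-
  m41 ⊆ 10-001,10100-
  m47 ⊆ --1111 [E]
  m48 ⊆ -1-000,11-0-0,110-0-,1100--
  m49 ⊆ 1-0-01,1-00-1,110--1,110-0-,1100--
  m50 ⊆ 1-001-,11-0-0,1100--
  m51 ⊆ --0011,-10-11,1-00-1,1-001-,110--1,1100--
  m52 ⊆ 110-0- [E]
  m53 ⊆ -101-1,1-0-01,110--1,110-0-
  m55 ⊆ -1-111,-10-11,-101-1,110--1
  m56 ⊆ -1-000,1-1000,11-0-0
  m63 ⊆ --1111,-1-111
E = {--1111, -000-1, -01100, -1-000, -101-1, 01-11-, 01100-, 1-0-01, 100-10, 110-0-}
Petrick residual → --0011, 00-011, 1-001-, 10100-
Cover = c'd'ef + cdef + b'c'd'f + b'cde'f' + bd'e'f' + bc'df + a'b'd'ef + a'bde + a'bcd'e' + ac'e'f + ac'd'e + ab'c'ef' + ab'cd'e' + abc'e'  |cover|=14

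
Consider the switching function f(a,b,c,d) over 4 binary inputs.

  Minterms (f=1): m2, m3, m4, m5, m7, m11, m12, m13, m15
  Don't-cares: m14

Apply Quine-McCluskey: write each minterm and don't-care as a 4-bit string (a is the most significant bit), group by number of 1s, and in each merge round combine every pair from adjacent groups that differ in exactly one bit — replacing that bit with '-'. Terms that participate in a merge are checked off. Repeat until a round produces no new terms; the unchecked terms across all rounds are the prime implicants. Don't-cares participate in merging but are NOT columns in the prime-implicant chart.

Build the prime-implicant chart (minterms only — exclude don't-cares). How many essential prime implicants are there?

size-2^0 implicants → 0010(✓)  0011(✓)  0100(✓)  0101(✓)  0111(✓)  1011(✓)  1100(✓)  1101(✓)  1110(✓)  1111(✓)
size-2^1 implicants → -011(✓)  -100(✓)  -101(✓)  -111(✓)  0-11(✓)  001-  01-1(✓)  010-(✓)  1-11(✓)  11-0(✓)  11-1(✓)  110-(✓)  111-(✓)
size-2^2 implicants → --11  -1-1  -10-  11--
Unchecked terms (primes): --11, -1-1, -10-, 001-, 11--
Minterm coverage:
  m2 ⊆ 001- [E]
  m3 ⊆ --11,001-
  m4 ⊆ -10- [E]
  m5 ⊆ -1-1,-10-
  m7 ⊆ --11,-1-1
  m11 ⊆ --11 [E]
  m12 ⊆ -10-,11--
  m13 ⊆ -1-1,-10-,11--
  m15 ⊆ --11,-1-1,11--
E = {--11, -10-, 001-}

3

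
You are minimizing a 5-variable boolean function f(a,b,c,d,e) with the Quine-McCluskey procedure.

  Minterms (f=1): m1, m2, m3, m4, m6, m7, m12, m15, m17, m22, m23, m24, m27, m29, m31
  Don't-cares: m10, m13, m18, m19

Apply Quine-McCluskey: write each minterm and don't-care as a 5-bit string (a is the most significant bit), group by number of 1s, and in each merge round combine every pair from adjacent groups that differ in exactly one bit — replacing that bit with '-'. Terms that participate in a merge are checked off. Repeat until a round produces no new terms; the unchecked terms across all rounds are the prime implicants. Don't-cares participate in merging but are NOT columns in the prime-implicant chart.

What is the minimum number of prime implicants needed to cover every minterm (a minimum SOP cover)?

[col 0] 00001*, 00010*, 00011*, 00100*, 00110*, 00111*, 01010*, 01100*, 01101*, 01111*, 10001*, 10010*, 10011*, 10110*, 10111*, 11000, 11011*, 11101*, 11111*
[col 1] -0001*, -0010*, -0011*, -0110*, -0111*, -1101*, -1111*, 0-010, 0-100, 0-111*, 00-10*, 00-11*, 000-1*, 0001-*, 001-0, 0011-*, 011-1*, 0110-, 1-011*, 1-111*, 10-10*, 10-11*, 100-1*, 1001-*, 1011-*, 11-11*, 111-1*
[col 2] --111, -0-10*, -0-11*, -00-1, -001-*, -011-*, -11-1, 00-1-*, 1--11, 10-1-*
[col 3] -0-1-
Prime implicants: --111, -0-1-, -00-1, -11-1, 0-010, 0-100, 001-0, 0110-, 1--11, 11000
PI chart (minterm → PIs covering it):
  1 | -00-1  (sole → essential)
  2 | -0-1-,0-010
  3 | -0-1-,-00-1
  4 | 0-100,001-0
  6 | -0-1-,001-0
  7 | --111,-0-1-
  12 | 0-100,0110-
  15 | --111,-11-1
  17 | -00-1  (sole → essential)
  22 | -0-1-  (sole → essential)
  23 | --111,-0-1-,1--11
  24 | 11000  (sole → essential)
  27 | 1--11  (sole → essential)
  29 | -11-1  (sole → essential)
  31 | --111,-11-1,1--11
Essential prime implicants: -0-1-, -00-1, -11-1, 1--11, 11000
Petrick residual → 0-100
Minimum SOP uses 6 PIs: b'd + b'c'e + bce + a'cd'e' + ade + abc'd'e'

6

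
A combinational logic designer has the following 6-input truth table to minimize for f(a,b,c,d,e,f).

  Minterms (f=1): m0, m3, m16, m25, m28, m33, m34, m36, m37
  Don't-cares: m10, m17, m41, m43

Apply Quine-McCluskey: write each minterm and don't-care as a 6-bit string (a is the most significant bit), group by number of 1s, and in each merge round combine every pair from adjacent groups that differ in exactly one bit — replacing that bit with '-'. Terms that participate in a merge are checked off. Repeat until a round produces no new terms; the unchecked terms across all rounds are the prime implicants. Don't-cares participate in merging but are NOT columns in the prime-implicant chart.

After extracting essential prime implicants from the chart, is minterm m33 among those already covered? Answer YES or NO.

NO

size-2^0 implicants → 000000(✓)  000011  001010  010000(✓)  010001(✓)  011001(✓)  011100  100001(✓)  100010  100100(✓)  100101(✓)  101001(✓)  101011(✓)
size-2^1 implicants → 0-0000  01-001  01000-  10-001  100-01  10010-  1010-1
Unchecked terms (primes): 0-0000, 000011, 001010, 01-001, 01000-, 011100, 10-001, 100-01, 100010, 10010-, 1010-1
Minterm coverage:
  m0 ⊆ 0-0000 [E]
  m3 ⊆ 000011 [E]
  m16 ⊆ 0-0000,01000-
  m25 ⊆ 01-001 [E]
  m28 ⊆ 011100 [E]
  m33 ⊆ 10-001,100-01
  m34 ⊆ 100010 [E]
  m36 ⊆ 10010- [E]
  m37 ⊆ 100-01,10010-
E = {0-0000, 000011, 01-001, 011100, 100010, 10010-}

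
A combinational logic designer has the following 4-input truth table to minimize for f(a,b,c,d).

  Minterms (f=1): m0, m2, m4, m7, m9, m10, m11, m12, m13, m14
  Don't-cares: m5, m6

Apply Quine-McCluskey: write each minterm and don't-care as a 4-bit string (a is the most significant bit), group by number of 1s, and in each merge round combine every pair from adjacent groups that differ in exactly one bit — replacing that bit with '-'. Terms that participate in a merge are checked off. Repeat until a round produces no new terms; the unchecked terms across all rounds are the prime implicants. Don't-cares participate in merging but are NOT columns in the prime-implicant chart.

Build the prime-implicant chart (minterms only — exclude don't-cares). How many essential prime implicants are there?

[col 0] 0000*, 0010*, 0100*, 0101*, 0110*, 0111*, 1001*, 1010*, 1011*, 1100*, 1101*, 1110*
[col 1] -010*, -100*, -101*, -110*, 0-00*, 0-10*, 00-0*, 01-0*, 01-1*, 010-*, 011-*, 1-01, 1-10*, 10-1, 101-, 11-0*, 110-*
[col 2] --10, -1-0, -10-, 0--0, 01--
Prime implicants: --10, -1-0, -10-, 0--0, 01--, 1-01, 10-1, 101-
PI chart (minterm → PIs covering it):
  0 | 0--0  (sole → essential)
  2 | --10,0--0
  4 | -1-0,-10-,0--0,01--
  7 | 01--  (sole → essential)
  9 | 1-01,10-1
  10 | --10,101-
  11 | 10-1,101-
  12 | -1-0,-10-
  13 | -10-,1-01
  14 | --10,-1-0
Essential prime implicants: 0--0, 01--

2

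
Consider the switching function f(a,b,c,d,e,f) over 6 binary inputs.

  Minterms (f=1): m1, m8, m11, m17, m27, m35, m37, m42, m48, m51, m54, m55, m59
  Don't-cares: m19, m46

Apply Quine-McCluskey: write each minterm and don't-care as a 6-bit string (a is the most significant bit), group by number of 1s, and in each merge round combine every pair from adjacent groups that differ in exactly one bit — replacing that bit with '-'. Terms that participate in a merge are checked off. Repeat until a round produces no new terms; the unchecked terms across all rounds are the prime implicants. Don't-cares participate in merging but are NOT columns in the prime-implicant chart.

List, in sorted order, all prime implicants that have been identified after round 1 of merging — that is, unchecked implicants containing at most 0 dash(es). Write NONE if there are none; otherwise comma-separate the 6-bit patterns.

Round 0: 000001✓ 001000 001011✓ 010001✓ 010011✓ 011011✓ 100011✓ 100101 101010✓ 101110✓ 110000 110011✓ 110110✓ 110111✓ 111011✓
Round 1: -10011✓ -11011✓ 0-0001 0-1011 01-011✓ 0100-1 1-0011 101-10 11-011✓ 110-11 11011-
Round 2: -1-011
PIs = {-1-011, 0-0001, 0-1011, 001000, 0100-1, 1-0011, 100101, 101-10, 110-11, 110000, 11011-}

001000, 100101, 110000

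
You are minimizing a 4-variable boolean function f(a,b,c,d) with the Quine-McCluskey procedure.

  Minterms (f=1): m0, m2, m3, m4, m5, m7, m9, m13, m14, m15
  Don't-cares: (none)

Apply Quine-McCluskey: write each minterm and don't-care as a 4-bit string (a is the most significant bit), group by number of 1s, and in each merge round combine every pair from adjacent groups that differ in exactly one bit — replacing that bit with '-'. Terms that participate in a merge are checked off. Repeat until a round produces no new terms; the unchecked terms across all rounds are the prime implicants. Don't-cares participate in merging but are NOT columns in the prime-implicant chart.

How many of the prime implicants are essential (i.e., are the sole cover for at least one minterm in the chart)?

2

size-2^0 implicants → 0000(✓)  0010(✓)  0011(✓)  0100(✓)  0101(✓)  0111(✓)  1001(✓)  1101(✓)  1110(✓)  1111(✓)
size-2^1 implicants → -101(✓)  -111(✓)  0-00  0-11  00-0  001-  01-1(✓)  010-  1-01  11-1(✓)  111-
size-2^2 implicants → -1-1
Unchecked terms (primes): -1-1, 0-00, 0-11, 00-0, 001-, 010-, 1-01, 111-
Minterm coverage:
  m0 ⊆ 0-00,00-0
  m2 ⊆ 00-0,001-
  m3 ⊆ 0-11,001-
  m4 ⊆ 0-00,010-
  m5 ⊆ -1-1,010-
  m7 ⊆ -1-1,0-11
  m9 ⊆ 1-01 [E]
  m13 ⊆ -1-1,1-01
  m14 ⊆ 111- [E]
  m15 ⊆ -1-1,111-
E = {1-01, 111-}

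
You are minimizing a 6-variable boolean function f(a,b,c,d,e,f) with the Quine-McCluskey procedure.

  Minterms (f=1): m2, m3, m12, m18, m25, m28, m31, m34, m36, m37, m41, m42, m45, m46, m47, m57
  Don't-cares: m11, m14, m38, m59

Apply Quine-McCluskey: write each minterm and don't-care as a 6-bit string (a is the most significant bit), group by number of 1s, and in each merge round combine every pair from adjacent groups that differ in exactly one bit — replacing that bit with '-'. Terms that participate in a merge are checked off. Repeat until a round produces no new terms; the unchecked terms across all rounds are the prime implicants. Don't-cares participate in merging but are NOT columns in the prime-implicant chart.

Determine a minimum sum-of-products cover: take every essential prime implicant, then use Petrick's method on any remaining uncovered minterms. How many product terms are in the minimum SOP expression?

9

[col 0] 000010*, 000011*, 001011*, 001100*, 001110*, 010010*, 011001*, 011100*, 011111, 100010*, 100100*, 100101*, 100110*, 101001*, 101010*, 101101*, 101110*, 101111*, 111001*, 111011*
[col 1] -00010, -01110, -11001, 0-0010, 0-1100, 00-011, 00001-, 0011-0, 1-1001, 10-010*, 10-101, 10-110*, 100-10*, 1001-0, 10010-, 101-01, 101-10*, 1011-1, 10111-, 1110-1
[col 2] 10--10
Prime implicants: -00010, -01110, -11001, 0-0010, 0-1100, 00-011, 00001-, 0011-0, 011111, 1-1001, 10--10, 10-101, 1001-0, 10010-, 101-01, 1011-1, 10111-, 1110-1
PI chart (minterm → PIs covering it):
  2 | -00010,0-0010,00001-
  3 | 00-011,00001-
  12 | 0-1100,0011-0
  18 | 0-0010  (sole → essential)
  25 | -11001  (sole → essential)
  28 | 0-1100  (sole → essential)
  31 | 011111  (sole → essential)
  34 | -00010,10--10
  36 | 1001-0,10010-
  37 | 10-101,10010-
  41 | 1-1001,101-01
  42 | 10--10  (sole → essential)
  45 | 10-101,101-01,1011-1
  46 | -01110,10--10,10111-
  47 | 1011-1,10111-
  57 | -11001,1-1001,1110-1
Essential prime implicants: -11001, 0-0010, 0-1100, 011111, 10--10
Petrick residual → 00-011, 1-1001, 10010-, 1011-1
Minimum SOP uses 9 PIs: bcd'e'f + a'c'd'ef' + a'cde'f' + a'b'd'ef + a'bcdef + acd'e'f + ab'ef' + ab'c'de' + ab'cdf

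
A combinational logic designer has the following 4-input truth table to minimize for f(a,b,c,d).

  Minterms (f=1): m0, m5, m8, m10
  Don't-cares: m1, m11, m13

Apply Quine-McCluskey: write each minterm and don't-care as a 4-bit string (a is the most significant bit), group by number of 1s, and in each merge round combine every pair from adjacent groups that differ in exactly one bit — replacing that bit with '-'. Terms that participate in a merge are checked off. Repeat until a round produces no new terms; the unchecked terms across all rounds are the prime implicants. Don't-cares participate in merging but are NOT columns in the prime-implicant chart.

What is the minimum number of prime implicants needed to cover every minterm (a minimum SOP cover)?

3

size-2^0 implicants → 0000(✓)  0001(✓)  0101(✓)  1000(✓)  1010(✓)  1011(✓)  1101(✓)
size-2^1 implicants → -000  -101  0-01  000-  10-0  101-
Unchecked terms (primes): -000, -101, 0-01, 000-, 10-0, 101-
Minterm coverage:
  m0 ⊆ -000,000-
  m5 ⊆ -101,0-01
  m8 ⊆ -000,10-0
  m10 ⊆ 10-0,101-
(no essential prime implicants)
Petrick residual → -000, -101, 10-0
Cover = b'c'd' + bc'd + ab'd'  |cover|=3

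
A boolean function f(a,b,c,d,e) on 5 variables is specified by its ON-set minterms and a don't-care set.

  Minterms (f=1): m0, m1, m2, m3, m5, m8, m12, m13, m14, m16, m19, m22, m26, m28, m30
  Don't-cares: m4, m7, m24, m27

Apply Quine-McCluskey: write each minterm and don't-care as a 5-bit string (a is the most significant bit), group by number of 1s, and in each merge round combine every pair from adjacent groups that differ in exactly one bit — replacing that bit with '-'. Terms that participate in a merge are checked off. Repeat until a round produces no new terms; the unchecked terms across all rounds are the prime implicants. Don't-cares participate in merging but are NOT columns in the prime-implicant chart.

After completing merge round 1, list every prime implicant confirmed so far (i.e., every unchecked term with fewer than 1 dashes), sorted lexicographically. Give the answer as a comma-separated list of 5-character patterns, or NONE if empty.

NONE

[col 0] 00000*, 00001*, 00010*, 00011*, 00100*, 00101*, 00111*, 01000*, 01100*, 01101*, 01110*, 10000*, 10011*, 10110*, 11000*, 11010*, 11011*, 11100*, 11110*
[col 1] -0000*, -0011, -1000*, -1100*, -1110*, 0-000*, 0-100*, 0-101*, 00-00*, 00-01*, 00-11*, 000-0*, 000-1*, 0000-*, 0001-*, 001-1*, 0010-*, 01-00*, 011-0*, 0110-*, 1-000*, 1-011, 1-110, 11-00*, 11-10*, 110-0*, 1101-, 111-0*
[col 2] --000, -1-00, -11-0, 0--00, 0-10-, 00--1, 00-0-, 000--, 11--0
Prime implicants: --000, -0011, -1-00, -11-0, 0--00, 0-10-, 00--1, 00-0-, 000--, 1-011, 1-110, 11--0, 1101-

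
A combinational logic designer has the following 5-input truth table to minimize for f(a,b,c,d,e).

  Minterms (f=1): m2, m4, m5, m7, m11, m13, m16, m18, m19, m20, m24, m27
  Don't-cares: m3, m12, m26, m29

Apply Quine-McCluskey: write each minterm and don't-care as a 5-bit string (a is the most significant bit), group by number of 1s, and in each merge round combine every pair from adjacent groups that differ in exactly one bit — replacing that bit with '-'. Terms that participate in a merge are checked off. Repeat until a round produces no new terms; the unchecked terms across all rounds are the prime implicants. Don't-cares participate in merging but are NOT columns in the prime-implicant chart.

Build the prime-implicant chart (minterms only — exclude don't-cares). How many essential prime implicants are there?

3

[col 0] 00010*, 00011*, 00100*, 00101*, 00111*, 01011*, 01100*, 01101*, 10000*, 10010*, 10011*, 10100*, 11000*, 11010*, 11011*, 11101*
[col 1] -0010*, -0011*, -0100, -1011*, -1101, 0-011*, 0-100*, 0-101*, 00-11, 0001-*, 001-1, 0010-*, 0110-*, 1-000*, 1-010*, 1-011*, 10-00, 100-0*, 1001-*, 110-0*, 1101-*
[col 2] --011, -001-, 0-10-, 1-0-0, 1-01-
Prime implicants: --011, -001-, -0100, -1101, 0-10-, 00-11, 001-1, 1-0-0, 1-01-, 10-00
PI chart (minterm → PIs covering it):
  2 | -001-  (sole → essential)
  4 | -0100,0-10-
  5 | 0-10-,001-1
  7 | 00-11,001-1
  11 | --011  (sole → essential)
  13 | -1101,0-10-
  16 | 1-0-0,10-00
  18 | -001-,1-0-0,1-01-
  19 | --011,-001-,1-01-
  20 | -0100,10-00
  24 | 1-0-0  (sole → essential)
  27 | --011,1-01-
Essential prime implicants: --011, -001-, 1-0-0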